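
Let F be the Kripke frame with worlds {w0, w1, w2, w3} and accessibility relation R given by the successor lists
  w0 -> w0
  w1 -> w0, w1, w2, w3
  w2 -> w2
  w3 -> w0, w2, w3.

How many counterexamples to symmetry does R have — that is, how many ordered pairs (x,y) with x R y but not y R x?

Enumerating: (w1,w0), (w1,w2), (w1,w3), (w3,w0), (w3,w2).

5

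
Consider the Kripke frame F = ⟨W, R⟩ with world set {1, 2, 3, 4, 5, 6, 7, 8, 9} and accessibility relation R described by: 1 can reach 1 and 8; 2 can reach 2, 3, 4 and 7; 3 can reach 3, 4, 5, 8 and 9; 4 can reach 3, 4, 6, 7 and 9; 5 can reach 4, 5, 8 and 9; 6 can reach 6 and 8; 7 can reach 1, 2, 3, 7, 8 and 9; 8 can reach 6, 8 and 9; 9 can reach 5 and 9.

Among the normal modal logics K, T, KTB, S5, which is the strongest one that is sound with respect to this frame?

T

Reflexive (axiom T): yes — every world is R-related to itself.
Symmetric (axiom B): no — 1 R 8 but not 8 R 1.
Euclidean (axiom 5): no — 2 R 3 and 2 R 7, but not 3 R 7.
So F validates K, T; KTB would additionally require R to be symmetric. The strongest is T.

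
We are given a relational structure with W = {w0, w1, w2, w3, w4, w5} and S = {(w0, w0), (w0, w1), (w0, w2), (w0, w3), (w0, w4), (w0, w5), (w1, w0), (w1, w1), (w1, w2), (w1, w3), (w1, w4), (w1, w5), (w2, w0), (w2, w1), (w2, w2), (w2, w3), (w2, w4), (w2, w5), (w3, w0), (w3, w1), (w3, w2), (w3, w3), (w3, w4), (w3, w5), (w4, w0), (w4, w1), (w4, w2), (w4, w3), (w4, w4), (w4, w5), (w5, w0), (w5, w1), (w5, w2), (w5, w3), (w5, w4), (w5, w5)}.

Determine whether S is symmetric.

Symmetric: yes — every pair in S has its reverse in S.

Yes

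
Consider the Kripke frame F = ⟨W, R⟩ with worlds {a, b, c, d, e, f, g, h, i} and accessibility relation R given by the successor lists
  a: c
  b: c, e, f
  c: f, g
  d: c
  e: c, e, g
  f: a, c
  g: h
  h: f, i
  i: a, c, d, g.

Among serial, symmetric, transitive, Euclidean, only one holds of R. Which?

serial

Serial: yes — every world has a successor (e.g. a R c).
Symmetric: no — a R c but not c R a.
Transitive: no — a R c and c R f, but not a R f.
Euclidean: no — b R c and b R e, but not c R e.
Only serial holds.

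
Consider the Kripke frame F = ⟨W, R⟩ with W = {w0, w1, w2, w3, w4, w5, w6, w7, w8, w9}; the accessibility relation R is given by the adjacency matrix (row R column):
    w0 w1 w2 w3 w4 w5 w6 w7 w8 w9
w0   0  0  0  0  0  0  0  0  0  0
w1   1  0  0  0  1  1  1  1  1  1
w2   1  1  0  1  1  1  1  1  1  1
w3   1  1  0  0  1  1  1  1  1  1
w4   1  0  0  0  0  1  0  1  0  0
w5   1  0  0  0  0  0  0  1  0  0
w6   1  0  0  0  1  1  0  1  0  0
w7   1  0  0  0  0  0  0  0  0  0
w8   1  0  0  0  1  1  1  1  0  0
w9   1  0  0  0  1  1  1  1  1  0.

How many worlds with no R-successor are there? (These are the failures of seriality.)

1

Enumerating: w0.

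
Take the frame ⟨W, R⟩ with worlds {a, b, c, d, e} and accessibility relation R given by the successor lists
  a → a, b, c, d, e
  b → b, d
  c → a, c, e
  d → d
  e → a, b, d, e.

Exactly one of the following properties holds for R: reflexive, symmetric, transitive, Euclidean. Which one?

Reflexive: yes — every world is R-related to itself.
Symmetric: no — a R b but not b R a.
Transitive: no — c R a and a R b, but not c R b.
Euclidean: no — a R b and a R c, but not b R c.
Only reflexive holds.

reflexive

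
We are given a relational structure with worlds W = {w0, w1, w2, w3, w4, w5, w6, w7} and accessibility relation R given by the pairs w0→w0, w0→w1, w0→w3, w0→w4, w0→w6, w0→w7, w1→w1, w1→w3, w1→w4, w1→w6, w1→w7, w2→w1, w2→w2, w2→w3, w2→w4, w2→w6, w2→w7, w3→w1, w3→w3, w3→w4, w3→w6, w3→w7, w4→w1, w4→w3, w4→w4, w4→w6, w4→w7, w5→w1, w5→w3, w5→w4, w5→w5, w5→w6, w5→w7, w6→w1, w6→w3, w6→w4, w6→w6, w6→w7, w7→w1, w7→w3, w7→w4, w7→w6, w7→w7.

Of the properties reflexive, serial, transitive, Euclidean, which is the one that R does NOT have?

Reflexive: yes — every world is R-related to itself.
Serial: yes — every world has a successor (e.g. w0 R w0).
Transitive: yes — every two-step R-path is closed by a direct edge.
Euclidean: no — w0 R w1 and w0 R w0, but not w1 R w0.
Only Euclidean fails.

Euclidean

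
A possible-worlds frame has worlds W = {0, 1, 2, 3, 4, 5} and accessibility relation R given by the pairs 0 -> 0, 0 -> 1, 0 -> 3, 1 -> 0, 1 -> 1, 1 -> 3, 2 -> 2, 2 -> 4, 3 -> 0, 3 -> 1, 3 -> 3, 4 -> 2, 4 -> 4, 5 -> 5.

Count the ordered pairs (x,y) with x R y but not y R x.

R is symmetric; there are no such tuples.

0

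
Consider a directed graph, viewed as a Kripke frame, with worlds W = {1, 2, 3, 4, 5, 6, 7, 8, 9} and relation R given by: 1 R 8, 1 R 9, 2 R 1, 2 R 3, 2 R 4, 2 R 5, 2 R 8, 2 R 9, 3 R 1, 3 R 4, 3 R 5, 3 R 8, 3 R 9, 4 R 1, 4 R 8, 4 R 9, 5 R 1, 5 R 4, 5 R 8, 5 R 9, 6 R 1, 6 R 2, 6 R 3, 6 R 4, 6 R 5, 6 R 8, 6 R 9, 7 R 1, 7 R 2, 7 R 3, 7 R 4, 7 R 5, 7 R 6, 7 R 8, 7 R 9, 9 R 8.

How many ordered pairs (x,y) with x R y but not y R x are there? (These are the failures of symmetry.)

36

Enumerating: (1,8), (1,9), (2,1), (2,3), (2,4), (2,5), (2,8), (2,9), (3,1), (3,4), (3,5), (3,8), … and 24 more.
Total: 36.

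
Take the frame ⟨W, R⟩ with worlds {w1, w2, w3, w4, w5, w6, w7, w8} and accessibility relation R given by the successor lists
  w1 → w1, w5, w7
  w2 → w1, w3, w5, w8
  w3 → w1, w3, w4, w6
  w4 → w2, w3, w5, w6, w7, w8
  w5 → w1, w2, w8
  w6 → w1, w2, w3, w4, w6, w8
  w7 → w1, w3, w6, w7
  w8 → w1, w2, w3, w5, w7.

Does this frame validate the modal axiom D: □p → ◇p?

Yes

By correspondence theory, D is valid on a frame iff R is serial.
Serial: yes — every world has a successor (e.g. w1 R w1).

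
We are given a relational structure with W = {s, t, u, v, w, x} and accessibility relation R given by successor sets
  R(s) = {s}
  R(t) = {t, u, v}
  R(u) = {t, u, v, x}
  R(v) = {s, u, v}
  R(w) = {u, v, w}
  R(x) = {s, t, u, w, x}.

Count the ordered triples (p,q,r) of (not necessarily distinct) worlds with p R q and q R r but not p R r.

13

Enumerating: (t,u,x), (t,v,s), (u,v,s), (u,x,s), (u,x,w), (v,u,t), (v,u,x), (w,u,t), (w,u,x), (w,v,s), (x,t,v), (x,u,v), (x,w,v).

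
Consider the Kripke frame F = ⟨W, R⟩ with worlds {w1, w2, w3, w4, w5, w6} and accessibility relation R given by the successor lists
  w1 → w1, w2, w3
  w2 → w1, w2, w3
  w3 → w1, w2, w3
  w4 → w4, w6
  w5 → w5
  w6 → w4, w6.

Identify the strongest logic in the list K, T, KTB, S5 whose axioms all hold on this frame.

S5

Reflexive (axiom T): yes — every world is R-related to itself.
Symmetric (axiom B): yes — every pair in R has its reverse in R.
Euclidean (axiom 5): yes — any two successors of a common world are R-related.
So F validates K, T, KTB, S5. The strongest is S5.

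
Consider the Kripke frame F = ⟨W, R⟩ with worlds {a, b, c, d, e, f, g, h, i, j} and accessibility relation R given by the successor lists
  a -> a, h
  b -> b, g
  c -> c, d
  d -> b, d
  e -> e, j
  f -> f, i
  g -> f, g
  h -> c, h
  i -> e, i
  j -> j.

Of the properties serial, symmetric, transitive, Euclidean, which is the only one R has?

Serial: yes — every world has a successor (e.g. a R a).
Symmetric: no — a R h but not h R a.
Transitive: no — a R h and h R c, but not a R c.
Euclidean: no — a R h and a R a, but not h R a.
Only serial holds.

serial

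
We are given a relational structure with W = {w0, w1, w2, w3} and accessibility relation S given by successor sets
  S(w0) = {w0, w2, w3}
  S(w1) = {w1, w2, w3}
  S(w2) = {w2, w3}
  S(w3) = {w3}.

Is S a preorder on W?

Reflexive: yes — every world is S-related to itself.
Transitive: yes — every two-step S-path is closed by a direct edge.
So S is a preorder.

Yes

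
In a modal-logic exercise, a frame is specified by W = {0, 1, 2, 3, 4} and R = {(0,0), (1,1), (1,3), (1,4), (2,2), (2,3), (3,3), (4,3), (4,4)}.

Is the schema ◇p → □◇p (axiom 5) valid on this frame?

Axiom 5 corresponds to the accessibility relation being Euclidean.
Euclidean: no — 1 R 3 and 1 R 4, but not 3 R 4.

No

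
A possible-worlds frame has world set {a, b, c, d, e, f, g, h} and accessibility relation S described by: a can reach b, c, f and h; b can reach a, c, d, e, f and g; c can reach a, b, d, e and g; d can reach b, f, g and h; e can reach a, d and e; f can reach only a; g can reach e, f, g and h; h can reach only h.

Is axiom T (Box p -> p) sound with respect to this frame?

By correspondence theory, T is valid on a frame iff S is reflexive.
Reflexive: no — a is not related to itself.

No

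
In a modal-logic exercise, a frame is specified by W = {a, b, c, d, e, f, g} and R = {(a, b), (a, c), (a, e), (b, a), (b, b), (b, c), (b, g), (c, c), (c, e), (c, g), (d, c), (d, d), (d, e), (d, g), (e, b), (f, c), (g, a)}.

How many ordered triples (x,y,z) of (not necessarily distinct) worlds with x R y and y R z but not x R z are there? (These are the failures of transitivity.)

17

Enumerating: (a,b,a), (a,b,g), (a,c,g), (b,a,e), (b,c,e), (c,e,b), (c,g,a), (d,e,b), (d,g,a), (e,b,a), (e,b,c), (e,b,g), (f,c,e), (f,c,g), (g,a,b), (g,a,c), (g,a,e).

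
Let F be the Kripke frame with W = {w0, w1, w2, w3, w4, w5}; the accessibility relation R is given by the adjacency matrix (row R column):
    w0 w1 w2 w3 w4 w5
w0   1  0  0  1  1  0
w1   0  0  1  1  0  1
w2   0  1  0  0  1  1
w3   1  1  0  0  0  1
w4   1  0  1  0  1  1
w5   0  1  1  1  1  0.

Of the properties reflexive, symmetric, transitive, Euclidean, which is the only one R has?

symmetric

Reflexive: no — w1 is not related to itself.
Symmetric: yes — every pair in R has its reverse in R.
Transitive: no — w0 R w3 and w3 R w1, but not w0 R w1.
Euclidean: no — w0 R w3 and w0 R w4, but not w3 R w4.
Only symmetric holds.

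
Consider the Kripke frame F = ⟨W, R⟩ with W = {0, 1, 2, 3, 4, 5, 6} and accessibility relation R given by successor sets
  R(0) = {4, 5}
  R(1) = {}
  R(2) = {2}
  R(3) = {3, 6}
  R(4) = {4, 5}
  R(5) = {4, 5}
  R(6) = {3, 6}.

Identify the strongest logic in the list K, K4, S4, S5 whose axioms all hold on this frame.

Transitive (axiom 4): yes — every two-step R-path is closed by a direct edge.
Reflexive (axiom T): no — 0 is not related to itself.
Euclidean (axiom 5): yes — any two successors of a common world are R-related.
So F validates K, K4; S4 would additionally require R to be reflexive. The strongest is K4.

K4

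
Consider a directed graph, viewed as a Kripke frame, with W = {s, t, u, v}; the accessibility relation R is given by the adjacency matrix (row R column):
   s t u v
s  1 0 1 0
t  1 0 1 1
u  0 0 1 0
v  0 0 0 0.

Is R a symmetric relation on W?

Symmetric: no — s R u but not u R s.

No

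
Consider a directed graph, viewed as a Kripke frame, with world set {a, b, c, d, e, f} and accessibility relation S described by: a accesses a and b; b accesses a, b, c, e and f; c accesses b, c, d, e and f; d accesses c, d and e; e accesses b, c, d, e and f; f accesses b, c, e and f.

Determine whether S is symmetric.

Yes

Symmetric: yes — every pair in S has its reverse in S.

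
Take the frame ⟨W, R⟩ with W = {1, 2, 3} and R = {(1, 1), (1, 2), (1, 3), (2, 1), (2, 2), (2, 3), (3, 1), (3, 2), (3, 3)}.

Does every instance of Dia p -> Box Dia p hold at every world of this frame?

Yes

Axiom 5 corresponds to the accessibility relation being Euclidean.
Euclidean: yes — any two successors of a common world are R-related.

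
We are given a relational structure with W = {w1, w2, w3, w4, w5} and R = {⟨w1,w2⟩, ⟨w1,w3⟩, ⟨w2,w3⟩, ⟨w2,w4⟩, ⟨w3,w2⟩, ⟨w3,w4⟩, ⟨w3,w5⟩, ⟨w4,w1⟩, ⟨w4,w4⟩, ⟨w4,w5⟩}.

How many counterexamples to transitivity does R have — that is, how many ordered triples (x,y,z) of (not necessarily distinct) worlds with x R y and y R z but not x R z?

11

Enumerating: (w1,w2,w4), (w1,w3,w4), (w1,w3,w5), (w2,w3,w2), (w2,w3,w5), (w2,w4,w1), (w2,w4,w5), (w3,w2,w3), (w3,w4,w1), (w4,w1,w2), (w4,w1,w3).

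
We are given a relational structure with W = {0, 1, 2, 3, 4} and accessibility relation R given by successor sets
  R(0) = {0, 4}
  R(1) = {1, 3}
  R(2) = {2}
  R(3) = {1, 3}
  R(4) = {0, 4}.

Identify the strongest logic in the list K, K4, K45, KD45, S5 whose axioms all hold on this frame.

Transitive (axiom 4): yes — every two-step R-path is closed by a direct edge.
Euclidean (axiom 5): yes — any two successors of a common world are R-related.
Serial (axiom D): yes — every world has a successor (e.g. 0 R 0).
Reflexive (axiom T): yes — every world is R-related to itself.
So F validates K, K4, K45, KD45, S5. The strongest is S5.

S5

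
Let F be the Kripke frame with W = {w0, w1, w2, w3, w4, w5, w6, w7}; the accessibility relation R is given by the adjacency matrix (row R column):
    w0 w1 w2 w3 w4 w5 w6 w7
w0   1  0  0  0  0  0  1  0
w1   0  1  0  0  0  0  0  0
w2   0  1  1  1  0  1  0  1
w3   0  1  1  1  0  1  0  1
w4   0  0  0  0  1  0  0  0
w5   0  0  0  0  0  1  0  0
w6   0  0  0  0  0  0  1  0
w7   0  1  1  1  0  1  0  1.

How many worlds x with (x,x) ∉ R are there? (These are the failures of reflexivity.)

0

R is reflexive; there are no such worlds.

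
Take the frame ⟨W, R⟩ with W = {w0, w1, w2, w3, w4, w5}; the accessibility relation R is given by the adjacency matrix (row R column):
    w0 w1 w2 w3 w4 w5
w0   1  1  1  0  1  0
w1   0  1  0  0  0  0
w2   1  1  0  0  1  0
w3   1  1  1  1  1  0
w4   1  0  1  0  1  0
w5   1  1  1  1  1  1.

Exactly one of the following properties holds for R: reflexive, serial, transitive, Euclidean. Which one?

serial

Reflexive: no — w2 is not related to itself.
Serial: yes — every world has a successor (e.g. w0 R w0).
Transitive: no — w4 R w0 and w0 R w1, but not w4 R w1.
Euclidean: no — w0 R w1 and w0 R w2, but not w1 R w2.
Only serial holds.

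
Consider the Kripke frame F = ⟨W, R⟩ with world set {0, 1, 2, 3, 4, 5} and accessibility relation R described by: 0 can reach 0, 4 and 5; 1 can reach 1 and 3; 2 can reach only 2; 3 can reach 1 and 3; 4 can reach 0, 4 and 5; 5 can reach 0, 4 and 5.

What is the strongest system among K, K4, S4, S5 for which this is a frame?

S5

Transitive (axiom 4): yes — every two-step R-path is closed by a direct edge.
Reflexive (axiom T): yes — every world is R-related to itself.
Euclidean (axiom 5): yes — any two successors of a common world are R-related.
So F validates K, K4, S4, S5. The strongest is S5.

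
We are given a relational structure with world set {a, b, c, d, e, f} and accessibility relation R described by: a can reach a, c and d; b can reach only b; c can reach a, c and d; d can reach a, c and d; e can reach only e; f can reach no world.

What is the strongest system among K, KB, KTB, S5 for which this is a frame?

Symmetric (axiom B): yes — every pair in R has its reverse in R.
Reflexive (axiom T): no — f is not related to itself.
Euclidean (axiom 5): yes — any two successors of a common world are R-related.
So F validates K, KB; KTB would additionally require R to be reflexive. The strongest is KB.

KB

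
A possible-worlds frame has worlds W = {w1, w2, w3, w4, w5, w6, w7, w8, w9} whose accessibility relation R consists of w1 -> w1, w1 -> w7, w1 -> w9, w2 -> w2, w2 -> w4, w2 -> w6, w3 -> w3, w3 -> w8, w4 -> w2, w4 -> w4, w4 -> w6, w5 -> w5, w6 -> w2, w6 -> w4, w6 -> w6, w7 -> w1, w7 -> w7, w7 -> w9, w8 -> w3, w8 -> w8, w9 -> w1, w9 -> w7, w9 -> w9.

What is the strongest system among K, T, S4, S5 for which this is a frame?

Reflexive (axiom T): yes — every world is R-related to itself.
Transitive (axiom 4): yes — every two-step R-path is closed by a direct edge.
Euclidean (axiom 5): yes — any two successors of a common world are R-related.
So F validates K, T, S4, S5. The strongest is S5.

S5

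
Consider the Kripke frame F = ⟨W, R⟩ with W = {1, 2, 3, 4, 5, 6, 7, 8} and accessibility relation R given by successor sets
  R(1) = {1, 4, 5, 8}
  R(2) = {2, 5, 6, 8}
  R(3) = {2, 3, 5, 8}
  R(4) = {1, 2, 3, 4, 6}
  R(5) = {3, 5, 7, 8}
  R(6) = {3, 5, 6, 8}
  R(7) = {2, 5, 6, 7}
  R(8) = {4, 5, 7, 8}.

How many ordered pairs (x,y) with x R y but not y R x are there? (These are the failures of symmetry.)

Enumerating: (1,5), (1,8), (2,5), (2,6), (2,8), (3,2), (3,8), (4,2), (4,3), (4,6), (6,3), (6,5), (6,8), (7,2), (7,6), (8,4), (8,7).

17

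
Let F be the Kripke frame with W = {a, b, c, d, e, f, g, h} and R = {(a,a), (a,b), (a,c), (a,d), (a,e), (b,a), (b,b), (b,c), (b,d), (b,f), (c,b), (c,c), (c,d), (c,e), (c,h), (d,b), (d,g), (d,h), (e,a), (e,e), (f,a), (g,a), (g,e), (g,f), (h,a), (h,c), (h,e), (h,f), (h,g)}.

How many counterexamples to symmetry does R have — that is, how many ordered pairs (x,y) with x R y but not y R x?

15

Enumerating: (a,c), (a,d), (b,f), (c,d), (c,e), (d,g), (d,h), (f,a), (g,a), (g,e), (g,f), (h,a), (h,e), (h,f), (h,g).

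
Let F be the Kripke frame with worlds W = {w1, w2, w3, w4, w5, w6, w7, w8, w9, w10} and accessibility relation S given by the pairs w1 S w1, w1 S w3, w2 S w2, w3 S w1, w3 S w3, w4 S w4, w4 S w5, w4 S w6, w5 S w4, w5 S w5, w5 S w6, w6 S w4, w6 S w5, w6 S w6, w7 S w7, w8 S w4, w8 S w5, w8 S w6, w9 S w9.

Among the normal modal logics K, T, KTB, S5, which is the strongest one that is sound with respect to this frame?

Reflexive (axiom T): no — w8 is not related to itself.
Symmetric (axiom B): no — w8 S w4 but not w4 S w8.
Euclidean (axiom 5): yes — any two successors of a common world are S-related.
So F validates K; T would additionally require S to be reflexive. The strongest is K.

K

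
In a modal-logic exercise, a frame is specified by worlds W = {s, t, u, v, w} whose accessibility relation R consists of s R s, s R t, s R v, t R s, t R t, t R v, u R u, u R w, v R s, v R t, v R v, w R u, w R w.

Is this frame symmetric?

Yes

Symmetric: yes — every pair in R has its reverse in R.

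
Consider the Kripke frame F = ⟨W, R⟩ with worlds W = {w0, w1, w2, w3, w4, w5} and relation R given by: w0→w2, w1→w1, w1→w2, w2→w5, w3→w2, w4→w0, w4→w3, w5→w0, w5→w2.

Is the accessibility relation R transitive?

Transitive: no — w0 R w2 and w2 R w5, but not w0 R w5.

No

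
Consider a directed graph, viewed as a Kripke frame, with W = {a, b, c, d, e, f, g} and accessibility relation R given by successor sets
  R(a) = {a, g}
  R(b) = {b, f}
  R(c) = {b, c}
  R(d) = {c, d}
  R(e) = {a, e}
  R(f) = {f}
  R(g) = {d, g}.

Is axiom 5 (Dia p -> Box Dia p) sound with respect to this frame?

Axiom 5 corresponds to the accessibility relation being Euclidean.
Euclidean: no — a R g and a R a, but not g R a.

No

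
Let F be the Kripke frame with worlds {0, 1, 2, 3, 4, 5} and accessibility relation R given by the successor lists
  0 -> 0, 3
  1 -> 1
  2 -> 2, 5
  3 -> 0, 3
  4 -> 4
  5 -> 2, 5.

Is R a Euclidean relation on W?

Euclidean: yes — any two successors of a common world are R-related.

Yes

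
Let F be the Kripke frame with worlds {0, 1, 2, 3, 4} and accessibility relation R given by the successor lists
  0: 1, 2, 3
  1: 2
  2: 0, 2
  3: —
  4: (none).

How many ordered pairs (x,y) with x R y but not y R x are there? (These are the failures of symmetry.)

3

Enumerating: (0,1), (0,3), (1,2).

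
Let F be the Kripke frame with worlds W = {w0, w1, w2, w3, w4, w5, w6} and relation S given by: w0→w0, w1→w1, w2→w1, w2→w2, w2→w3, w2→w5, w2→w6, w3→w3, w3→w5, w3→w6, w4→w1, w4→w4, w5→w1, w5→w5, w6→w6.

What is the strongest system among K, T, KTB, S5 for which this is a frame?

Reflexive (axiom T): yes — every world is S-related to itself.
Symmetric (axiom B): no — w2 S w1 but not w1 S w2.
Euclidean (axiom 5): no — w2 S w1 and w2 S w3, but not w1 S w3.
So F validates K, T; KTB would additionally require S to be symmetric. The strongest is T.

T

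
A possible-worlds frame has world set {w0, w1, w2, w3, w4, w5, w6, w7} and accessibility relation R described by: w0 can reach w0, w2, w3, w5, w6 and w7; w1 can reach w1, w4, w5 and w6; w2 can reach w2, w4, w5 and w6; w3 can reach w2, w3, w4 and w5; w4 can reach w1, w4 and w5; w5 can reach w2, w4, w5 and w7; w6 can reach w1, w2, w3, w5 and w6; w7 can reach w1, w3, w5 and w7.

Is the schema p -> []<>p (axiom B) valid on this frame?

No

The schema B characterises exactly the symmetric frames.
Symmetric: no — w0 R w2 but not w2 R w0.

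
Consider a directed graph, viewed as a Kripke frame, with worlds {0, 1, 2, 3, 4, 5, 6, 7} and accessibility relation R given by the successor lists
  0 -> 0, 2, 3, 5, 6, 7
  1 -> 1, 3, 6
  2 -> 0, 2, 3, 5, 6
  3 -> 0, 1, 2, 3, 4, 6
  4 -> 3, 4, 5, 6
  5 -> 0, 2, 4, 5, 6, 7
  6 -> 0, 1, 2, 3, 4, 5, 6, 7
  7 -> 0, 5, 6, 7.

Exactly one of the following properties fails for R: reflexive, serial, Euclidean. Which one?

Euclidean

Reflexive: yes — every world is R-related to itself.
Serial: yes — every world has a successor (e.g. 0 R 0).
Euclidean: no — 0 R 2 and 0 R 7, but not 2 R 7.
Only Euclidean fails.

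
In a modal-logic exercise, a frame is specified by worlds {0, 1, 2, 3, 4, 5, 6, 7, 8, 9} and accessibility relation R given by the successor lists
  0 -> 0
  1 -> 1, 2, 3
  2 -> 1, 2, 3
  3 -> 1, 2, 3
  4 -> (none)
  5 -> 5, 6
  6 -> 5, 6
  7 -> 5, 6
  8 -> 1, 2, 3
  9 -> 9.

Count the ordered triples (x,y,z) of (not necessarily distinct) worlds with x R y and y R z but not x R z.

0

R is transitive; there are no such tuples.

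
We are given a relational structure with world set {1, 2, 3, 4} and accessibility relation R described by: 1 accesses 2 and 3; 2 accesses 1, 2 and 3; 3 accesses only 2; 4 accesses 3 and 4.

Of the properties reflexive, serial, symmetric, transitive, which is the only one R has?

Reflexive: no — 1 is not related to itself.
Serial: yes — every world has a successor (e.g. 1 R 2).
Symmetric: no — 1 R 3 but not 3 R 1.
Transitive: no — 3 R 2 and 2 R 1, but not 3 R 1.
Only serial holds.

serial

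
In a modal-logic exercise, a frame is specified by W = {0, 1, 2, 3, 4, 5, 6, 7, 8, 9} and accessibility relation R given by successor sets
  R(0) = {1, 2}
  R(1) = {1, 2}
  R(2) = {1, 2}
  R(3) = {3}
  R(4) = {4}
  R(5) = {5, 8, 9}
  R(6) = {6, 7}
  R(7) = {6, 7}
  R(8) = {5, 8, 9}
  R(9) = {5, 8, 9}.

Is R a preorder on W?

Reflexive: no — 0 is not related to itself.
Transitive: yes — every two-step R-path is closed by a direct edge.
So R is not a preorder.

No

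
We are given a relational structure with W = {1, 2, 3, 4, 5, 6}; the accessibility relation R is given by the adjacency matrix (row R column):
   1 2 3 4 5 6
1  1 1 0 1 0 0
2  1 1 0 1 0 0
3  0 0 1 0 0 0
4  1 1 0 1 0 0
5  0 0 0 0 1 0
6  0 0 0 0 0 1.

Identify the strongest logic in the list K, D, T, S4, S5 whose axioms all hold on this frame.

Serial (axiom D): yes — every world has a successor (e.g. 1 R 1).
Reflexive (axiom T): yes — every world is R-related to itself.
Transitive (axiom 4): yes — every two-step R-path is closed by a direct edge.
Euclidean (axiom 5): yes — any two successors of a common world are R-related.
So F validates K, D, T, S4, S5. The strongest is S5.

S5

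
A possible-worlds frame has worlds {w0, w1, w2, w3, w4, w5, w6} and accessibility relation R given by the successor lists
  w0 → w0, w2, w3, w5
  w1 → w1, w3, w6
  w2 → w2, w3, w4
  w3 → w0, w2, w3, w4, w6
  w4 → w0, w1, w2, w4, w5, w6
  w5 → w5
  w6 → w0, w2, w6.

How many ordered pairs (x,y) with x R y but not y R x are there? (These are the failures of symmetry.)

Enumerating: (w0,w2), (w0,w5), (w1,w3), (w1,w6), (w3,w4), (w3,w6), (w4,w0), (w4,w1), (w4,w5), (w4,w6), (w6,w0), (w6,w2).

12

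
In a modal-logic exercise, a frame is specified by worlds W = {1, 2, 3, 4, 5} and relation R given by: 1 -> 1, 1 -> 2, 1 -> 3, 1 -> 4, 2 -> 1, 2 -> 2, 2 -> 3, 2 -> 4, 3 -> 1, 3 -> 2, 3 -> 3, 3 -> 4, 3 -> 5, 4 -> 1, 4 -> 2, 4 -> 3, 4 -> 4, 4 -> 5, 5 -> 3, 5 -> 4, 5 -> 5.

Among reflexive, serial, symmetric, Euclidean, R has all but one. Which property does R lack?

Reflexive: yes — every world is R-related to itself.
Serial: yes — every world has a successor (e.g. 1 R 1).
Symmetric: yes — every pair in R has its reverse in R.
Euclidean: no — 3 R 1 and 3 R 5, but not 1 R 5.
Only Euclidean fails.

Euclidean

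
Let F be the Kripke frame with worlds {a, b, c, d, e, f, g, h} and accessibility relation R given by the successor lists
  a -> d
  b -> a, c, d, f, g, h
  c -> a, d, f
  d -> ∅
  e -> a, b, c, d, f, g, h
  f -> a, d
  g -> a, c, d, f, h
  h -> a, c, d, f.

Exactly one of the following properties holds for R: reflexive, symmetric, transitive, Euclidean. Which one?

Reflexive: no — a is not related to itself.
Symmetric: no — a R d but not d R a.
Transitive: yes — every two-step R-path is closed by a direct edge.
Euclidean: no — b R a and b R c, but not a R c.
Only transitive holds.

transitive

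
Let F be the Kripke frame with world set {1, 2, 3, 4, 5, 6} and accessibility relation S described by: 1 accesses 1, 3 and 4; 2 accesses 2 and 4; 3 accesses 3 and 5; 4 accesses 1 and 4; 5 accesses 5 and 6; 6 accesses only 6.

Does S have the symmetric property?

Symmetric: no — 1 S 3 but not 3 S 1.

No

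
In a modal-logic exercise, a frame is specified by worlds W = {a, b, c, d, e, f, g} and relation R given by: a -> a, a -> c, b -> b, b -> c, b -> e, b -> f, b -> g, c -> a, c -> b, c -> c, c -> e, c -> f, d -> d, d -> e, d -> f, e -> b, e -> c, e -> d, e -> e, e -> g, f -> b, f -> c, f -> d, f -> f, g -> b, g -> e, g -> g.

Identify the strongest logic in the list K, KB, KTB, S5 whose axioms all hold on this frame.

Symmetric (axiom B): yes — every pair in R has its reverse in R.
Reflexive (axiom T): yes — every world is R-related to itself.
Euclidean (axiom 5): no — b R c and b R g, but not c R g.
So F validates K, KB, KTB; S5 would additionally require R to be Euclidean. The strongest is KTB.

KTB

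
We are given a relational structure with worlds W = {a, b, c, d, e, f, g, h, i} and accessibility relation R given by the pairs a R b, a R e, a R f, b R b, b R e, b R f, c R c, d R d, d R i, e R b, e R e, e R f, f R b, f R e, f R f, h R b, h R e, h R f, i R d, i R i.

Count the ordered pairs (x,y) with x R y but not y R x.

6

Enumerating: (a,b), (a,e), (a,f), (h,b), (h,e), (h,f).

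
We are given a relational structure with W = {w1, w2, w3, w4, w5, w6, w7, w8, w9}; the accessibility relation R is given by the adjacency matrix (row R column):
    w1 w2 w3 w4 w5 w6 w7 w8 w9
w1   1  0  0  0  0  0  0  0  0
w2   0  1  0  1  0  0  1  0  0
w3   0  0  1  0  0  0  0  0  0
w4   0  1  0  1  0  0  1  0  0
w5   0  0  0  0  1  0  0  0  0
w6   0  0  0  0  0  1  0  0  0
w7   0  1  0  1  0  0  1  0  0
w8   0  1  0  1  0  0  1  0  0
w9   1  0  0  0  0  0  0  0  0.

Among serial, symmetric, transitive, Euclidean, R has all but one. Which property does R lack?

symmetric

Serial: yes — every world has a successor (e.g. w1 R w1).
Symmetric: no — w8 R w2 but not w2 R w8.
Transitive: yes — every two-step R-path is closed by a direct edge.
Euclidean: yes — any two successors of a common world are R-related.
Only symmetric fails.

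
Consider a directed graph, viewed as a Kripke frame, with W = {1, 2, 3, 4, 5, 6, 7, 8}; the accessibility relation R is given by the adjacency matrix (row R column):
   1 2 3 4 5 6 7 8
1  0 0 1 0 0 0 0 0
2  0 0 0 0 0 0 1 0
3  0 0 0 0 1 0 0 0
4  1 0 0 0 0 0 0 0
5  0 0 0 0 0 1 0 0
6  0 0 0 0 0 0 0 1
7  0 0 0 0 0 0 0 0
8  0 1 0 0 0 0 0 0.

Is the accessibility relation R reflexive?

No

Reflexive: no — 1 is not related to itself.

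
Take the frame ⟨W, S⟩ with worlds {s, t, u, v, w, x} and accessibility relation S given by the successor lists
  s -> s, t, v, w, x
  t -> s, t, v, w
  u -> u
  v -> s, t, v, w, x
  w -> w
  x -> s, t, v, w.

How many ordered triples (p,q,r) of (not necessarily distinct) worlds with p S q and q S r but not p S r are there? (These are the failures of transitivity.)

Enumerating: (t,s,x), (t,v,x), (x,s,x), (x,v,x).

4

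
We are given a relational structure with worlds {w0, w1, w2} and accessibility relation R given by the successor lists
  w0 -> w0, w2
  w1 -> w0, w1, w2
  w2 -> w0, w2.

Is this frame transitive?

Transitive: yes — every two-step R-path is closed by a direct edge.

Yes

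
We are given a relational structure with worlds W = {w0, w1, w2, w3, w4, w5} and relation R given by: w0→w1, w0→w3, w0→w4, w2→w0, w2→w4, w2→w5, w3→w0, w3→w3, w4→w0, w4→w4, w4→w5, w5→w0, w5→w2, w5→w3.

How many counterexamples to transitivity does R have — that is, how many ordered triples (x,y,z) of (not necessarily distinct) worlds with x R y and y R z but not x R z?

Enumerating: (w0,w3,w0), (w0,w4,w0), (w0,w4,w5), (w2,w0,w1), (w2,w0,w3), (w2,w5,w2), (w2,w5,w3), (w3,w0,w1), (w3,w0,w4), (w4,w0,w1), (w4,w0,w3), (w4,w5,w2), (w4,w5,w3), (w5,w0,w1), (w5,w0,w4), (w5,w2,w4), (w5,w2,w5).

17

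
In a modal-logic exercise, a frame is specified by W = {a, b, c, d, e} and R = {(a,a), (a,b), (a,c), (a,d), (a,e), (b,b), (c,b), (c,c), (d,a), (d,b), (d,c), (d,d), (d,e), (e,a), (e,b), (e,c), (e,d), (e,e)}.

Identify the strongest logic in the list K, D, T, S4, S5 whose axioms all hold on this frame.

Serial (axiom D): yes — every world has a successor (e.g. a R a).
Reflexive (axiom T): yes — every world is R-related to itself.
Transitive (axiom 4): yes — every two-step R-path is closed by a direct edge.
Euclidean (axiom 5): no — a R b and a R c, but not b R c.
So F validates K, D, T, S4; S5 would additionally require R to be Euclidean. The strongest is S4.

S4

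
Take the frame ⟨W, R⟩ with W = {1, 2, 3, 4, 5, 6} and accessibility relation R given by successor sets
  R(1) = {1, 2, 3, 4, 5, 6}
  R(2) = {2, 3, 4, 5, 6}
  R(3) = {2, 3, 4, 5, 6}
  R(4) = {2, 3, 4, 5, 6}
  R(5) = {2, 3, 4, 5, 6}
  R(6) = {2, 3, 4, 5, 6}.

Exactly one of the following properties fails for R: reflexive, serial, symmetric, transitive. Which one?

symmetric

Reflexive: yes — every world is R-related to itself.
Serial: yes — every world has a successor (e.g. 1 R 1).
Symmetric: no — 1 R 2 but not 2 R 1.
Transitive: yes — every two-step R-path is closed by a direct edge.
Only symmetric fails.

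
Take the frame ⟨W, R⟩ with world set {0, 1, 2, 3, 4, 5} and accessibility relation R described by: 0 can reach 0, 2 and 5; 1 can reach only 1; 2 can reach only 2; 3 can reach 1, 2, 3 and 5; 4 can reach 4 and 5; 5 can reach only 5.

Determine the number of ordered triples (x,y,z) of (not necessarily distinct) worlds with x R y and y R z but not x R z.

0

R is transitive; there are no such tuples.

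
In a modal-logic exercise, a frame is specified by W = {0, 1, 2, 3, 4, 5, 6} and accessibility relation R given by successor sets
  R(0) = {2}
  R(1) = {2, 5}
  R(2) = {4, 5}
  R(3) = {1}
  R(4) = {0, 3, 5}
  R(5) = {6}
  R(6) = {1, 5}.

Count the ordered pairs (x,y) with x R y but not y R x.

10

Enumerating: (0,2), (1,2), (1,5), (2,4), (2,5), (3,1), (4,0), (4,3), (4,5), (6,1).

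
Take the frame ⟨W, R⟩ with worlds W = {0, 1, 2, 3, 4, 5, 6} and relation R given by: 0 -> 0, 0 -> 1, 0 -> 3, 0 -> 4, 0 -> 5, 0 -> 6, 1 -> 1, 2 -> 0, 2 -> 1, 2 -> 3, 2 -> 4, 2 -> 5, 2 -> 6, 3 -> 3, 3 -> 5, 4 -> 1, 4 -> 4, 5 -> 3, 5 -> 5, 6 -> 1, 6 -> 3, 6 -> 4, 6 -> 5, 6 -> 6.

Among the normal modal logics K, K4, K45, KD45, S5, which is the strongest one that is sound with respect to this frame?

Transitive (axiom 4): yes — every two-step R-path is closed by a direct edge.
Euclidean (axiom 5): no — 0 R 1 and 0 R 3, but not 1 R 3.
Serial (axiom D): yes — every world has a successor (e.g. 0 R 0).
Reflexive (axiom T): no — 2 is not related to itself.
So F validates K, K4; K45 would additionally require R to be Euclidean. The strongest is K4.

K4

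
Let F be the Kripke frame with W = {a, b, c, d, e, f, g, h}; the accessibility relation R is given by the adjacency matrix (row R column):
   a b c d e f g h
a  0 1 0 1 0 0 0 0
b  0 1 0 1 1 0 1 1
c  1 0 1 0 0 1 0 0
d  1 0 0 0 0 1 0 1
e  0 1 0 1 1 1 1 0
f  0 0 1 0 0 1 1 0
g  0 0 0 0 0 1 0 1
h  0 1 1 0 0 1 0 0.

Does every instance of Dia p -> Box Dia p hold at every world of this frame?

Axiom 5 corresponds to the accessibility relation being Euclidean.
Euclidean: no — a R d and a R b, but not d R b.

No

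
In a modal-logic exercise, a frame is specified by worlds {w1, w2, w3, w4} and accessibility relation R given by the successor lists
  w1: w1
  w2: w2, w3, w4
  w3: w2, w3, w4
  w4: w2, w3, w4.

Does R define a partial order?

No

Reflexive: yes — every world is R-related to itself.
Transitive: yes — every two-step R-path is closed by a direct edge.
Antisymmetric: no — w2 R w3 and w3 R w2 with w2 ≠ w3.
So R is not a partial order.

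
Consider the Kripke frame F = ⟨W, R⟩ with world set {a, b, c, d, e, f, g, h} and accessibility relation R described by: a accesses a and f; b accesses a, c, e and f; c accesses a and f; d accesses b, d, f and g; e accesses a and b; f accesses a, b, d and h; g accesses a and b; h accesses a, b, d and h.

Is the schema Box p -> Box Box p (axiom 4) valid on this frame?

No

Axiom 4 corresponds to the accessibility relation being transitive.
Transitive: no — a R f and f R b, but not a R b.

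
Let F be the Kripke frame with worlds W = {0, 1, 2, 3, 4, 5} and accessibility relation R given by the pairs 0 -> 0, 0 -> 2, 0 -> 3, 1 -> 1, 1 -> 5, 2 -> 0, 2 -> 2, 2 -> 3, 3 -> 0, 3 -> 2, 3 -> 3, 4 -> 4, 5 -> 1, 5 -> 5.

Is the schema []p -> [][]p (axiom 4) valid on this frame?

Axiom 4 corresponds to the accessibility relation being transitive.
Transitive: yes — every two-step R-path is closed by a direct edge.

Yes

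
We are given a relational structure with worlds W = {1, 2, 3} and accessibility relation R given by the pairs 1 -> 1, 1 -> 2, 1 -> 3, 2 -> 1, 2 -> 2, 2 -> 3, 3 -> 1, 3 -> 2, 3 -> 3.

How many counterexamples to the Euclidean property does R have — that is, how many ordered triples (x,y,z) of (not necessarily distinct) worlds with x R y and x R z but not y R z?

0

R is Euclidean; there are no such tuples.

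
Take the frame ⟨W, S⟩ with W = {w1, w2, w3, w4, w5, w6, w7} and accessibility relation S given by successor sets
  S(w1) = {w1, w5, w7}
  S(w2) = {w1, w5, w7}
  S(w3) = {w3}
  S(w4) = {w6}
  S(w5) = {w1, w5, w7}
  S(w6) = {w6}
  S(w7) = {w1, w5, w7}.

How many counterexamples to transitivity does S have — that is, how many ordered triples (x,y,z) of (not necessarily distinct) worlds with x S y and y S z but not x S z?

0

S is transitive; there are no such tuples.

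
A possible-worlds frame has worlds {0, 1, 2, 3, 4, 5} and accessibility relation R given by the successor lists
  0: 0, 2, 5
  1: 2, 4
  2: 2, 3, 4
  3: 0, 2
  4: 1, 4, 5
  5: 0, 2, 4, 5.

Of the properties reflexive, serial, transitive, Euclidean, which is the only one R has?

serial

Reflexive: no — 1 is not related to itself.
Serial: yes — every world has a successor (e.g. 0 R 0).
Transitive: no — 0 R 2 and 2 R 3, but not 0 R 3.
Euclidean: no — 0 R 2 and 0 R 5, but not 2 R 5.
Only serial holds.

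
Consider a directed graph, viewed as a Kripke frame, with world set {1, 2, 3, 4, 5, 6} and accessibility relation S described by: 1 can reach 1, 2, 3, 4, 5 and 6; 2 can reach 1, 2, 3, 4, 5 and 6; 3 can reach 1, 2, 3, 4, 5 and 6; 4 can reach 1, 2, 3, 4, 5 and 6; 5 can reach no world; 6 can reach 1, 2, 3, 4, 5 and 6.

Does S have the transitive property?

Yes

Transitive: yes — every two-step S-path is closed by a direct edge.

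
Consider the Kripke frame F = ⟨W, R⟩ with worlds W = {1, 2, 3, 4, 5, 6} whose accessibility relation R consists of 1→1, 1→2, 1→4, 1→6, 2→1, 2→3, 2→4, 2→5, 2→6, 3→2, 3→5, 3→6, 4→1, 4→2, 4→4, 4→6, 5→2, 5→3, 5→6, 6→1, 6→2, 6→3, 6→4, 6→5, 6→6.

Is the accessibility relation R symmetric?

Yes

Symmetric: yes — every pair in R has its reverse in R.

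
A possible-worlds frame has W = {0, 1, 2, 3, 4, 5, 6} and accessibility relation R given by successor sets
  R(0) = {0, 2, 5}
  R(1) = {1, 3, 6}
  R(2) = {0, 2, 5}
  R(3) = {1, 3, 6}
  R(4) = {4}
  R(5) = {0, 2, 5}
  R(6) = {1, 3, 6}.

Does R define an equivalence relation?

Reflexive: yes — every world is R-related to itself.
Symmetric: yes — every pair in R has its reverse in R.
Transitive: yes — every two-step R-path is closed by a direct edge.
So R is an equivalence relation.

Yes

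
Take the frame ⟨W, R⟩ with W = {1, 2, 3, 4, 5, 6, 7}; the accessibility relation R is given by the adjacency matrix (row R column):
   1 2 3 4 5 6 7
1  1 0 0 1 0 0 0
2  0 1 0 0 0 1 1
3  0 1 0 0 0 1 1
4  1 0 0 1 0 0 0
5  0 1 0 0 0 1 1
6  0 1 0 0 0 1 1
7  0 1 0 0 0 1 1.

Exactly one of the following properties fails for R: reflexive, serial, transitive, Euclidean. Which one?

reflexive

Reflexive: no — 3 is not related to itself.
Serial: yes — every world has a successor (e.g. 1 R 1).
Transitive: yes — every two-step R-path is closed by a direct edge.
Euclidean: yes — any two successors of a common world are R-related.
Only reflexive fails.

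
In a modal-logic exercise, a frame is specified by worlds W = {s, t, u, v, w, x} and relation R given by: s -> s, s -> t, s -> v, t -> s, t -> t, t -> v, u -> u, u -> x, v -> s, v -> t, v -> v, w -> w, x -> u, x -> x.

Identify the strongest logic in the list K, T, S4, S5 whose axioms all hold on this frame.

S5

Reflexive (axiom T): yes — every world is R-related to itself.
Transitive (axiom 4): yes — every two-step R-path is closed by a direct edge.
Euclidean (axiom 5): yes — any two successors of a common world are R-related.
So F validates K, T, S4, S5. The strongest is S5.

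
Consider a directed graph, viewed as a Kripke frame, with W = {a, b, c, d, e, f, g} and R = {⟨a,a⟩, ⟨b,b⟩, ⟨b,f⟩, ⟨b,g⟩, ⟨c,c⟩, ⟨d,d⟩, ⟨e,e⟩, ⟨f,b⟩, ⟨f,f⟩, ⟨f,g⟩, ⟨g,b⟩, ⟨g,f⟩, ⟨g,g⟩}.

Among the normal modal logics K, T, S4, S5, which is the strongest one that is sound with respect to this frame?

S5

Reflexive (axiom T): yes — every world is R-related to itself.
Transitive (axiom 4): yes — every two-step R-path is closed by a direct edge.
Euclidean (axiom 5): yes — any two successors of a common world are R-related.
So F validates K, T, S4, S5. The strongest is S5.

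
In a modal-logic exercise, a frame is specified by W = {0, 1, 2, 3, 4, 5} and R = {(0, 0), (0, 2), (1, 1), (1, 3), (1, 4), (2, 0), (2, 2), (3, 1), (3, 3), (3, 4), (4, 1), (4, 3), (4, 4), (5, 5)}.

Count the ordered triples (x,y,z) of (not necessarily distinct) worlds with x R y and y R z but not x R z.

R is transitive; there are no such tuples.

0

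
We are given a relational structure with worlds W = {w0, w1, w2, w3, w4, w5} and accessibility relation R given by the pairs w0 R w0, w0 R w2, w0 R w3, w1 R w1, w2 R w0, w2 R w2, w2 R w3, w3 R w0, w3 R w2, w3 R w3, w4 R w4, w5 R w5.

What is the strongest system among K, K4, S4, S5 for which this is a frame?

Transitive (axiom 4): yes — every two-step R-path is closed by a direct edge.
Reflexive (axiom T): yes — every world is R-related to itself.
Euclidean (axiom 5): yes — any two successors of a common world are R-related.
So F validates K, K4, S4, S5. The strongest is S5.

S5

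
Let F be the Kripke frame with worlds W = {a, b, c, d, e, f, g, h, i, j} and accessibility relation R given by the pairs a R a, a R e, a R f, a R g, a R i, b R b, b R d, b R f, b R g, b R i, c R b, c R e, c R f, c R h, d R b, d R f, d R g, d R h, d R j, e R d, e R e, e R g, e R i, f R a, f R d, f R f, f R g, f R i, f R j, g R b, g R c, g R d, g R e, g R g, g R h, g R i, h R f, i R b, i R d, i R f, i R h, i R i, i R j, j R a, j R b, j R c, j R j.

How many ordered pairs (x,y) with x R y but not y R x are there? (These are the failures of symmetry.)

Enumerating: (a,e), (a,g), (a,i), (b,f), (c,b), (c,e), (c,f), (c,h), (d,h), (d,j), (e,d), (e,i), … and 12 more.
Total: 24.

24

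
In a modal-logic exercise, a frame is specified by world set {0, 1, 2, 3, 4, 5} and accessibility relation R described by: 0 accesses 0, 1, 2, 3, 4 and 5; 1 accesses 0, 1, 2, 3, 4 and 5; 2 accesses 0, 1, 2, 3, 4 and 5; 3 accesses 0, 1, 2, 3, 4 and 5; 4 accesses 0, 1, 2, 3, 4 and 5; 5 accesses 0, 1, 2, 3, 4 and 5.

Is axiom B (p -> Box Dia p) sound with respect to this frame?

Yes

By correspondence theory, B is valid on a frame iff R is symmetric.
Symmetric: yes — every pair in R has its reverse in R.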